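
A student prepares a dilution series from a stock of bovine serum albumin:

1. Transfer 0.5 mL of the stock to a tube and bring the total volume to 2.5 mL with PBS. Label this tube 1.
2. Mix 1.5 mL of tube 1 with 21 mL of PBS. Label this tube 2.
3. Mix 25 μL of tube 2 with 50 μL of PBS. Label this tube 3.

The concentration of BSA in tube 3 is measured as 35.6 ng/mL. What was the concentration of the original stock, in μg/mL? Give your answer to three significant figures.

8.01 μg/mL

Step 1: 0.5 mL brought to 2.5 mL → factor 2.5/0.5 = 5
Step 2: 1.5 mL + 21 mL = 22.5 mL total → factor 22.5/1.5 = 15
Step 3: 25 μL + 50 μL = 75 μL total → factor 75/25 = 3
Overall dilution factor = 5 × 15 × 3 = 225
Stock = 35.6 ng/mL × 225 = 8010 ng/mL = 8.01 μg/mL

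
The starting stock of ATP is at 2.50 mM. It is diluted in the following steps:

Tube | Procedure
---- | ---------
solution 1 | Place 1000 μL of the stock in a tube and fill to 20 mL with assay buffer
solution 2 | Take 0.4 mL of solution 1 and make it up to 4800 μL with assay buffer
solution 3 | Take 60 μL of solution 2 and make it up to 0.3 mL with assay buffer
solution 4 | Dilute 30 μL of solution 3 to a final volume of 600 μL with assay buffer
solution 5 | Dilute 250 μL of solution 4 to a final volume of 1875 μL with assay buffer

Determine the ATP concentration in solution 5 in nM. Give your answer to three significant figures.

13.9 nM

Step 1: 1000 μL brought to 20 mL → factor 20000/1000 = 20
Step 2: 0.4 mL brought to 4800 μL → factor 4.8/0.4 = 12
Step 3: 60 μL brought to 0.3 mL → factor 300/60 = 5
Step 4: 30 μL brought to 600 μL → factor 600/30 = 20
Step 5: 250 μL brought to 1875 μL → factor 1875/250 = 7.5
Overall dilution factor = 20 × 12 × 5 × 20 × 7.5 = 1.8 × 10^5
Final = 2.50 mM / 1.8 × 10^5 = 1.389 × 10^-5 mM = 13.9 nM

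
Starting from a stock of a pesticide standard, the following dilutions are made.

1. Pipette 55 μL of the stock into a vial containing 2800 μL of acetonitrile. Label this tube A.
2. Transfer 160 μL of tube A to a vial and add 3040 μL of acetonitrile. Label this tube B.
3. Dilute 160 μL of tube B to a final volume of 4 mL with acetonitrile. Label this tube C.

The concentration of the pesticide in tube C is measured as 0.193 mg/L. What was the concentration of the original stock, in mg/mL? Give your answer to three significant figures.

Step 1: 55 μL + 2800 μL = 2855 μL total → factor 2855/55 = 51.909
Step 2: 160 μL + 3040 μL = 3200 μL total → factor 3200/160 = 20
Step 3: 160 μL brought to 4 mL → factor 4000/160 = 25
Overall dilution factor = 51.909 × 20 × 25 = 25955
Stock = 0.193 mg/L × 25955 = 5009 mg/L = 5.01 mg/mL

5.01 mg/mL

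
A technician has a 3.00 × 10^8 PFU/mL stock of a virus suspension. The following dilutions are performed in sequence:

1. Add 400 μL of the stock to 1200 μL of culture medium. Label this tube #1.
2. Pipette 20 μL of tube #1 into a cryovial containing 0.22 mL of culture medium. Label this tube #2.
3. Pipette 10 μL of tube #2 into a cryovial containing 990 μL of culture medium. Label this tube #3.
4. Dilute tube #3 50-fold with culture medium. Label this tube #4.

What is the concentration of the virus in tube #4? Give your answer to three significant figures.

1.25 × 10^3 PFU/mL

Step 1: 400 μL + 1200 μL = 1600 μL total → factor 1600/400 = 4
Step 2: 20 μL + 0.22 mL = 240 μL total → factor 240/20 = 12
Step 3: 10 μL + 990 μL = 1000 μL total → factor 1000/10 = 100
Step 4: 50-fold → factor 50
Overall dilution factor = 4 × 12 × 100 × 50 = 2.4 × 10^5
Final = 3.00 × 10^8 PFU/mL / 2.4 × 10^5 = 1.25 × 10^3 PFU/mL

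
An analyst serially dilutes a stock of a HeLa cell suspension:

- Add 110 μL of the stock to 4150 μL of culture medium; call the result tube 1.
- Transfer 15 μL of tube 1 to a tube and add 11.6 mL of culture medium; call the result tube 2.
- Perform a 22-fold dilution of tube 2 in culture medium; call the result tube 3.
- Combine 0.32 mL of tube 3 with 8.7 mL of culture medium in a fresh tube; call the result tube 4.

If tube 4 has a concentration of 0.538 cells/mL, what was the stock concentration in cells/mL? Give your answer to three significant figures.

1.00 × 10^7 cells/mL

Step 1: 110 μL + 4150 μL = 4260 μL total → factor 4260/110 = 38.727
Step 2: 15 μL + 11.6 mL = 11615 μL total → factor 11615/15 = 774.33
Step 3: 22-fold → factor 22
Step 4: 0.32 mL + 8.7 mL = 9.02 mL total → factor 9.02/0.32 = 28.188
Overall dilution factor = 38.727 × 774.33 × 22 × 28.188 = 1.8596 × 10^7
Stock = 0.538 cells/mL × 1.8596 × 10^7 = 1.00 × 10^7 cells/mL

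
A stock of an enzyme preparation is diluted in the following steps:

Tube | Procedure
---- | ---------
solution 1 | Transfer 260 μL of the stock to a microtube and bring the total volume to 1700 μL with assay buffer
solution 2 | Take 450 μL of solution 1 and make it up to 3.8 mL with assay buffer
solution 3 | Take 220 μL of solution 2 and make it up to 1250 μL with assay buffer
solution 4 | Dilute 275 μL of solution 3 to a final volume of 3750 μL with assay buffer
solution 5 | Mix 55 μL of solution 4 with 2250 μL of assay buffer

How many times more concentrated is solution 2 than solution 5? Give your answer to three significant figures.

Step 1: 260 μL brought to 1700 μL → factor 1700/260 = 6.5385
Step 2: 450 μL brought to 3.8 mL → factor 3800/450 = 8.4444
Step 3: 220 μL brought to 1250 μL → factor 1250/220 = 5.6818
Step 4: 275 μL brought to 3750 μL → factor 3750/275 = 13.636
Step 5: 55 μL + 2250 μL = 2305 μL total → factor 2305/55 = 41.909
Dilution factor to solution 2 = 55.214; to solution 5 = 1.7928 × 10^5
[solution 2]/[solution 5] = (factor to solution 5)/(factor to solution 2) = 1.7928 × 10^5/55.214 = 3.25 × 10^3

3.25 × 10^3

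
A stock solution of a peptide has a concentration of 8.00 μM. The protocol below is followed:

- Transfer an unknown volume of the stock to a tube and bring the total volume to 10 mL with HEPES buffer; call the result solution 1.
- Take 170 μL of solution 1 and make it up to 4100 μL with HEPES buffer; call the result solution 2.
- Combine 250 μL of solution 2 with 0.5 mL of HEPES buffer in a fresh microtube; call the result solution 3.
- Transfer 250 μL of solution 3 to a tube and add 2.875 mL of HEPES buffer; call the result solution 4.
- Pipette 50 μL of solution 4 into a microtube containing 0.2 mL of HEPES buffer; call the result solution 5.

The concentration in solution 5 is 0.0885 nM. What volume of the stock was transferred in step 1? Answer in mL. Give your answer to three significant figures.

Step 1: v brought to 10 mL → factor = 10 mL/v
Step 2: 170 μL brought to 4100 μL → factor 4100/170 = 24.118
Step 3: 250 μL + 0.5 mL = 750 μL total → factor 750/250 = 3
Step 4: 250 μL + 2.875 mL = 3125 μL total → factor 3125/250 = 12.5
Step 5: 50 μL + 0.2 mL = 250 μL total → factor 250/50 = 5
Product of known-step factors = 4522.1
Overall factor = 8.00 μM / (0.0885 nM) = 90395
Step-1 factor = 90395 / 4522.1 = 19.99
v = 10 mL / 19.99 = 0.500 mL

0.500 mL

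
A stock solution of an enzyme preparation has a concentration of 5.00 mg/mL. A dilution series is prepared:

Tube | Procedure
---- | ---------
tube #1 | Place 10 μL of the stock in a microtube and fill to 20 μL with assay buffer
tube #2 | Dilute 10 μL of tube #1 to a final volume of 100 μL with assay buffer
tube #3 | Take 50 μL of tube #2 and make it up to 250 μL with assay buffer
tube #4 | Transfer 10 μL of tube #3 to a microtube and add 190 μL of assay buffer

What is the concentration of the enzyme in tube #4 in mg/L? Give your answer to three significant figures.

2.50 mg/L

Step 1: 10 μL brought to 20 μL → factor 20/10 = 2
Step 2: 10 μL brought to 100 μL → factor 100/10 = 10
Step 3: 50 μL brought to 250 μL → factor 250/50 = 5
Step 4: 10 μL + 190 μL = 200 μL total → factor 200/10 = 20
Overall dilution factor = 2 × 10 × 5 × 20 = 2000
Final = 5.00 mg/mL / 2000 = 0.002500 mg/mL = 2.50 mg/L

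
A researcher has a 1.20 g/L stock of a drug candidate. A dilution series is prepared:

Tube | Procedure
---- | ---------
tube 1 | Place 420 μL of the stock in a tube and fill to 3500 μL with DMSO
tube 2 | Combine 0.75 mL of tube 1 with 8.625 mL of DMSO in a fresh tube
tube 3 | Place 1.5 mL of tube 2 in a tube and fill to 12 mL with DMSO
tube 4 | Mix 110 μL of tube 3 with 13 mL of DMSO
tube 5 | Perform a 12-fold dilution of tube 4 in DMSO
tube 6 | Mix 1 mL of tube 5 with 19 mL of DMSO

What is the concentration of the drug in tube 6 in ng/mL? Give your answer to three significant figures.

0.0503 ng/mL

Step 1: 420 μL brought to 3500 μL → factor 3500/420 = 8.3333
Step 2: 0.75 mL + 8.625 mL = 9.375 mL total → factor 9.375/0.75 = 12.5
Step 3: 1.5 mL brought to 12 mL → factor 12/1.5 = 8
Step 4: 110 μL + 13 mL = 13110 μL total → factor 13110/110 = 119.18
Step 5: 12-fold → factor 12
Step 6: 1 mL + 19 mL = 20 mL total → factor 20/1 = 20
Overall dilution factor = 8.3333 × 12.5 × 8 × 119.18 × 12 × 20 = 2.3836 × 10^7
Final = 1.20 g/L / 2.3836 × 10^7 = 5.034 × 10^-8 g/L = 0.0503 ng/mL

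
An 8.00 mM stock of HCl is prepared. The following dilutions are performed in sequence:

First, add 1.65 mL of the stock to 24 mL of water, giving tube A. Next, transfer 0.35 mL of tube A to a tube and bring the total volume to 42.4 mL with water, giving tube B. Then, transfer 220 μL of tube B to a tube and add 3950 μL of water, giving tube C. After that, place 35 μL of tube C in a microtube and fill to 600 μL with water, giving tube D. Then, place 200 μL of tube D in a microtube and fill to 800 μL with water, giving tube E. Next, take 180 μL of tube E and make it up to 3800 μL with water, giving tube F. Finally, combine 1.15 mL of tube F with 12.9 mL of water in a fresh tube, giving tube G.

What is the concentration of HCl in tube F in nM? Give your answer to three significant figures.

Step 1: 1.65 mL + 24 mL = 25.65 mL total → factor 25.65/1.65 = 15.545
Step 2: 0.35 mL brought to 42.4 mL → factor 42.4/0.35 = 121.14
Step 3: 220 μL + 3950 μL = 4170 μL total → factor 4170/220 = 18.955
Step 4: 35 μL brought to 600 μL → factor 600/35 = 17.143
Step 5: 200 μL brought to 800 μL → factor 800/200 = 4
Step 6: 180 μL brought to 3800 μL → factor 3800/180 = 21.111
Dilution factor through tube F = 15.545 × 121.14 × 18.955 × 17.143 × 4 × 21.111 = 5.1674 × 10^7
[tube F] = 8.00 mM / 5.1674 × 10^7 = 1.548 × 10^-7 mM = 0.155 nM

0.155 nM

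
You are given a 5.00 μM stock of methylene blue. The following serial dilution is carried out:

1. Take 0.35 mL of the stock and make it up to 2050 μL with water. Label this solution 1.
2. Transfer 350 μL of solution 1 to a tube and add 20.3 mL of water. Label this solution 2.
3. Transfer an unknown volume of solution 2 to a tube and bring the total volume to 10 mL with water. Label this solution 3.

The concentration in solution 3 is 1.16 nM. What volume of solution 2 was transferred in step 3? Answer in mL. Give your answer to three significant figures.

Step 1: 0.35 mL brought to 2050 μL → factor 2.05/0.35 = 5.8571
Step 2: 350 μL + 20.3 mL = 20650 μL total → factor 20650/350 = 59
Step 3: v brought to 10 mL → factor = 10 mL/v
Product of known-step factors = 345.57
Overall factor = 5.00 μM / (1.16 nM) = 4310.3
Step-3 factor = 4310.3 / 345.57 = 12.473
v = 10 mL / 12.473 = 0.802 mL

0.802 mL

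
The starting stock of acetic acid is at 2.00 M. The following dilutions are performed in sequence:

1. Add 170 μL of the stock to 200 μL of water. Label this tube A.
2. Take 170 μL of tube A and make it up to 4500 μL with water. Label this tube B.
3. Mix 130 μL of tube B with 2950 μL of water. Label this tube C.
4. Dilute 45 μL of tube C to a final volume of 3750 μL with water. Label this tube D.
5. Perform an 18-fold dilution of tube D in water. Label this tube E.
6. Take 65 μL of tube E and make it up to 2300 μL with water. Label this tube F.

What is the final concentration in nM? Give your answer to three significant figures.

27.6 nM

Step 1: 170 μL + 200 μL = 370 μL total → factor 370/170 = 2.1765
Step 2: 170 μL brought to 4500 μL → factor 4500/170 = 26.471
Step 3: 130 μL + 2950 μL = 3080 μL total → factor 3080/130 = 23.692
Step 4: 45 μL brought to 3750 μL → factor 3750/45 = 83.333
Step 5: 18-fold → factor 18
Step 6: 65 μL brought to 2300 μL → factor 2300/65 = 35.385
Overall dilution factor = 2.1765 × 26.471 × 23.692 × 83.333 × 18 × 35.385 = 7.2449 × 10^7
Final = 2.00 M / 7.2449 × 10^7 = 2.761 × 10^-8 M = 27.6 nM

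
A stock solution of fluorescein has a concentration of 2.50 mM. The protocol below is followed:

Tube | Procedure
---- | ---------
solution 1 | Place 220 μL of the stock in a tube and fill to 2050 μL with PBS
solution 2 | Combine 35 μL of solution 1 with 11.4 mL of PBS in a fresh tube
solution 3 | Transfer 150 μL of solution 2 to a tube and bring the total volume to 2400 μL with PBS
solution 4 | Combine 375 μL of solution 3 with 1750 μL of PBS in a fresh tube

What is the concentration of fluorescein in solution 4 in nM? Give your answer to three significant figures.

Step 1: 220 μL brought to 2050 μL → factor 2050/220 = 9.3182
Step 2: 35 μL + 11.4 mL = 11435 μL total → factor 11435/35 = 326.71
Step 3: 150 μL brought to 2400 μL → factor 2400/150 = 16
Step 4: 375 μL + 1750 μL = 2125 μL total → factor 2125/375 = 5.6667
Overall dilution factor = 9.3182 × 326.71 × 16 × 5.6667 = 2.7602 × 10^5
Final = 2.50 mM / 2.7602 × 10^5 = 9.057 × 10^-6 mM = 9.06 nM

9.06 nM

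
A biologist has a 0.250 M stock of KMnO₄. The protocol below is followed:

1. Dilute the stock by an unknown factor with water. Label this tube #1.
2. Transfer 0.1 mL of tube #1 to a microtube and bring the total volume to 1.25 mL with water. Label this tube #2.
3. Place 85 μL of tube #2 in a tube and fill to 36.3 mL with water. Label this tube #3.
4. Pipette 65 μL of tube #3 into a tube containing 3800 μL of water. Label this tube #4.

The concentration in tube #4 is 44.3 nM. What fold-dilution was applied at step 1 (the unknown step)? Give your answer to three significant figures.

17.8-fold

Step 1: unknown factor x
Step 2: 0.1 mL brought to 1.25 mL → factor 1.25/0.1 = 12.5
Step 3: 85 μL brought to 36.3 mL → factor 36300/85 = 427.06
Step 4: 65 μL + 3800 μL = 3865 μL total → factor 3865/65 = 59.462
Product of known-step factors = 3.1742 × 10^5
Overall factor = 0.250 M / (44.3 nM) = 5.6433 × 10^6
x = 5.6433 × 10^6 / 3.1742 × 10^5 = 17.8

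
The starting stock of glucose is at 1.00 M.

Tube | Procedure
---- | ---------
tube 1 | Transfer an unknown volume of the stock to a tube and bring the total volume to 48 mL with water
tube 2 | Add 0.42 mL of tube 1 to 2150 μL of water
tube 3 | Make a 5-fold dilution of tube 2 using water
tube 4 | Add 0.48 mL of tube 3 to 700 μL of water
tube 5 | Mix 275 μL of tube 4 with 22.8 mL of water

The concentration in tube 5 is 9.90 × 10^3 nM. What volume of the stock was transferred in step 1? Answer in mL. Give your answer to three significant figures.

3.00 mL

Step 1: v brought to 48 mL → factor = 48 mL/v
Step 2: 0.42 mL + 2150 μL = 2.57 mL total → factor 2.57/0.42 = 6.119
Step 3: 5-fold → factor 5
Step 4: 0.48 mL + 700 μL = 1.18 mL total → factor 1.18/0.48 = 2.4583
Step 5: 275 μL + 22.8 mL = 23075 μL total → factor 23075/275 = 83.909
Product of known-step factors = 6311.1
Overall factor = 1.00 M / (9.90 × 10^3 nM) = 1.0101 × 10^5
Step-1 factor = 1.0101 × 10^5 / 6311.1 = 16.005
v = 48 mL / 16.005 = 3.00 mL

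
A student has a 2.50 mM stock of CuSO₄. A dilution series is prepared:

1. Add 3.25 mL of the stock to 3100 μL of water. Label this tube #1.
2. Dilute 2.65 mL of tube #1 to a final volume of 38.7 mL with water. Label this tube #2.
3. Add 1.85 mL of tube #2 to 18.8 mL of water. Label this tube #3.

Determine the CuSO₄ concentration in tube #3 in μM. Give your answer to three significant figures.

Step 1: 3.25 mL + 3100 μL = 6.35 mL total → factor 6.35/3.25 = 1.9538
Step 2: 2.65 mL brought to 38.7 mL → factor 38.7/2.65 = 14.604
Step 3: 1.85 mL + 18.8 mL = 20.65 mL total → factor 20.65/1.85 = 11.162
Overall dilution factor = 1.9538 × 14.604 × 11.162 = 318.5
Final = 2.50 mM / 318.5 = 0.007849 mM = 7.85 μM

7.85 μM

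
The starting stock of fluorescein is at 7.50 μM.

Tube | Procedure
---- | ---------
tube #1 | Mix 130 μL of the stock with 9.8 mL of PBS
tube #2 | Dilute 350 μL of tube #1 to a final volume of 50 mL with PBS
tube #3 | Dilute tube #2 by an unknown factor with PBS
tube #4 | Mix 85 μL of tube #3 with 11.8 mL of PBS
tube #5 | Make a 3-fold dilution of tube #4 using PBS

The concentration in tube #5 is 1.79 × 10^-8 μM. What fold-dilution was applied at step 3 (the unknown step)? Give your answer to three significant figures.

Step 1: 130 μL + 9.8 mL = 9930 μL total → factor 9930/130 = 76.385
Step 2: 350 μL brought to 50 mL → factor 50000/350 = 142.86
Step 3: unknown factor x
Step 4: 85 μL + 11.8 mL = 11885 μL total → factor 11885/85 = 139.82
Step 5: 3-fold → factor 3
Product of known-step factors = 4.5773 × 10^6
Overall factor = 7.50 μM / (1.79 × 10^-8 μM) = 4.1899 × 10^8
x = 4.1899 × 10^8 / 4.5773 × 10^6 = 91.5

91.5-fold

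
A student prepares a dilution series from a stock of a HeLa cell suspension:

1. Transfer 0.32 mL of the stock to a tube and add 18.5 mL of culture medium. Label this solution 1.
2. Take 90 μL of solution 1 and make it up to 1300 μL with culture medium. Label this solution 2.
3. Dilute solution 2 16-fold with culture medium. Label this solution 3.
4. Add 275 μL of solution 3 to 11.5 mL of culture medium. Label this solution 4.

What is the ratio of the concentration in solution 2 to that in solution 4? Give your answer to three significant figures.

Step 1: 0.32 mL + 18.5 mL = 18.82 mL total → factor 18.82/0.32 = 58.812
Step 2: 90 μL brought to 1300 μL → factor 1300/90 = 14.444
Step 3: 16-fold → factor 16
Step 4: 275 μL + 11.5 mL = 11775 μL total → factor 11775/275 = 42.818
Dilution factor to solution 2 = 849.51; to solution 4 = 5.8199 × 10^5
[solution 2]/[solution 4] = (factor to solution 4)/(factor to solution 2) = 5.8199 × 10^5/849.51 = 685

685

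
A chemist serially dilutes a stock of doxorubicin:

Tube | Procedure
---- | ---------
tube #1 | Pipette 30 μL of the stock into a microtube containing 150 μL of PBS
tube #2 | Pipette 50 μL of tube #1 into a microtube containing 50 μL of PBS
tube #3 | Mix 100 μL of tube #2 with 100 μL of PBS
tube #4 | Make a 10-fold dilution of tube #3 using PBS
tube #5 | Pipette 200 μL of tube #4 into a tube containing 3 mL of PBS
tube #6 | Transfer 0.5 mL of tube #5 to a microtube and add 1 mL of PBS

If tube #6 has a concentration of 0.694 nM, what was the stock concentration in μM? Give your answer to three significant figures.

Step 1: 30 μL + 150 μL = 180 μL total → factor 180/30 = 6
Step 2: 50 μL + 50 μL = 100 μL total → factor 100/50 = 2
Step 3: 100 μL + 100 μL = 200 μL total → factor 200/100 = 2
Step 4: 10-fold → factor 10
Step 5: 200 μL + 3 mL = 3200 μL total → factor 3200/200 = 16
Step 6: 0.5 mL + 1 mL = 1.5 mL total → factor 1.5/0.5 = 3
Overall dilution factor = 6 × 2 × 2 × 10 × 16 × 3 = 11520
Stock = 0.694 nM × 11520 = 7995 nM = 7.99 μM

7.99 μM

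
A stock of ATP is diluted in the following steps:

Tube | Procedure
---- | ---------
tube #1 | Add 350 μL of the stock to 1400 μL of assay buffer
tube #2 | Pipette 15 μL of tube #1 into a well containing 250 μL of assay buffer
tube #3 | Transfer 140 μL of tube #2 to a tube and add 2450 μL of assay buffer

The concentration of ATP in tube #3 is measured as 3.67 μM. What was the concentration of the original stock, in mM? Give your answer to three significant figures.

6.00 mM

Step 1: 350 μL + 1400 μL = 1750 μL total → factor 1750/350 = 5
Step 2: 15 μL + 250 μL = 265 μL total → factor 265/15 = 17.667
Step 3: 140 μL + 2450 μL = 2590 μL total → factor 2590/140 = 18.5
Overall dilution factor = 5 × 17.667 × 18.5 = 1634.2
Stock = 3.67 μM × 1634.2 = 5997 μM = 6.00 mM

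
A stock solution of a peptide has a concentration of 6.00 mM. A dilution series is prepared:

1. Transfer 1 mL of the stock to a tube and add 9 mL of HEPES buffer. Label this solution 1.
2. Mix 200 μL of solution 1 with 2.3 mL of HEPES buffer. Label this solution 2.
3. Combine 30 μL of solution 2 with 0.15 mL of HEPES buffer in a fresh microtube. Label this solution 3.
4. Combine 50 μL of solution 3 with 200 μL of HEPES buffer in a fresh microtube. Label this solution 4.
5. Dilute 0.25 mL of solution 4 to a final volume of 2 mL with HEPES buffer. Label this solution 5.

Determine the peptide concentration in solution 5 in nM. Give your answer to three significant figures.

200 nM

Step 1: 1 mL + 9 mL = 10 mL total → factor 10/1 = 10
Step 2: 200 μL + 2.3 mL = 2500 μL total → factor 2500/200 = 12.5
Step 3: 30 μL + 0.15 mL = 180 μL total → factor 180/30 = 6
Step 4: 50 μL + 200 μL = 250 μL total → factor 250/50 = 5
Step 5: 0.25 mL brought to 2 mL → factor 2/0.25 = 8
Overall dilution factor = 10 × 12.5 × 6 × 5 × 8 = 30000
Final = 6.00 mM / 30000 = 0.0002000 mM = 200 nM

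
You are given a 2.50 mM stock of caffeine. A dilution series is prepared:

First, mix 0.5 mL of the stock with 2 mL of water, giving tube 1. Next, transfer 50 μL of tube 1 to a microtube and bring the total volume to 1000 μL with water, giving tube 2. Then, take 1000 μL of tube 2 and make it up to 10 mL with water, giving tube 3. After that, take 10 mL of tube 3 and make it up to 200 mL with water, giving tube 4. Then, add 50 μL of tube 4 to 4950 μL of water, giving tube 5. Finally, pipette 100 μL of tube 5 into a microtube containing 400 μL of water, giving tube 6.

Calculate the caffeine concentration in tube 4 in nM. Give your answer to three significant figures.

125 nM

Step 1: 0.5 mL + 2 mL = 2.5 mL total → factor 2.5/0.5 = 5
Step 2: 50 μL brought to 1000 μL → factor 1000/50 = 20
Step 3: 1000 μL brought to 10 mL → factor 10000/1000 = 10
Step 4: 10 mL brought to 200 mL → factor 200/10 = 20
Dilution factor through tube 4 = 5 × 20 × 10 × 20 = 20000
[tube 4] = 2.50 mM / 20000 = 0.0001250 mM = 125 nM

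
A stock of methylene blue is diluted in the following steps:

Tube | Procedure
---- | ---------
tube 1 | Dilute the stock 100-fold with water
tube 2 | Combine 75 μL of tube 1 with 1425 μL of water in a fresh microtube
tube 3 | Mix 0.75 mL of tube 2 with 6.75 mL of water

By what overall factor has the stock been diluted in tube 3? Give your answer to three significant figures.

Step 1: 100-fold → factor 100
Step 2: 75 μL + 1425 μL = 1500 μL total → factor 1500/75 = 20
Step 3: 0.75 mL + 6.75 mL = 7.5 mL total → factor 7.5/0.75 = 10
Overall dilution factor = 100 × 20 × 10 = 20000

2.00 × 10^4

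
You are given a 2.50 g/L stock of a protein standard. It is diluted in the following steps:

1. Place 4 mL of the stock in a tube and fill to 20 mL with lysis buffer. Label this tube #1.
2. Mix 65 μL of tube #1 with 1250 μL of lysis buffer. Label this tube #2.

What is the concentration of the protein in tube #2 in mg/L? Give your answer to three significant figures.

Step 1: 4 mL brought to 20 mL → factor 20/4 = 5
Step 2: 65 μL + 1250 μL = 1315 μL total → factor 1315/65 = 20.231
Overall dilution factor = 5 × 20.231 = 101.15
Final = 2.50 g/L / 101.15 = 0.02471 g/L = 24.7 mg/L

24.7 mg/L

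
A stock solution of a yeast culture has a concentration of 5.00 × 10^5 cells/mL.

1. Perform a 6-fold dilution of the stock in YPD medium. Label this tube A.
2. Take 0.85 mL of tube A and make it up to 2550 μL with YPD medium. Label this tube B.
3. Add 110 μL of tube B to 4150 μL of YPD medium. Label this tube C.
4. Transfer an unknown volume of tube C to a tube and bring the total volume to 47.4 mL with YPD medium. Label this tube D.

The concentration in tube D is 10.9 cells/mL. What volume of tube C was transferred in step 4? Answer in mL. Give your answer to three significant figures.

0.720 mL

Step 1: 6-fold → factor 6
Step 2: 0.85 mL brought to 2550 μL → factor 2.55/0.85 = 3
Step 3: 110 μL + 4150 μL = 4260 μL total → factor 4260/110 = 38.727
Step 4: v brought to 47.4 mL → factor = 47.4 mL/v
Product of known-step factors = 697.09
Overall factor = 5.00 × 10^5 cells/mL / (10.9 cells/mL) = 45872
Step-4 factor = 45872 / 697.09 = 65.804
v = 47.4 mL / 65.804 = 0.720 mL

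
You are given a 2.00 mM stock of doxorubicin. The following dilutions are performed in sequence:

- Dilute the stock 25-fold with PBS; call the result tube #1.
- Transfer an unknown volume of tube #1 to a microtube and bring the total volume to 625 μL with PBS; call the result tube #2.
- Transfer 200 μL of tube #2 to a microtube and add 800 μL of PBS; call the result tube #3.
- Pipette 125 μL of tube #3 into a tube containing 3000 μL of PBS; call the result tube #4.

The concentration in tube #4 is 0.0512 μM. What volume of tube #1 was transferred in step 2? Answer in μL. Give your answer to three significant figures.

50.0 μL

Step 1: 25-fold → factor 25
Step 2: v brought to 625 μL → factor = 625 μL/v
Step 3: 200 μL + 800 μL = 1000 μL total → factor 1000/200 = 5
Step 4: 125 μL + 3000 μL = 3125 μL total → factor 3125/125 = 25
Product of known-step factors = 3125
Overall factor = 2.00 mM / (0.0512 μM) = 39062
Step-2 factor = 39062 / 3125 = 12.5
v = 625 μL / 12.5 = 50.0 μL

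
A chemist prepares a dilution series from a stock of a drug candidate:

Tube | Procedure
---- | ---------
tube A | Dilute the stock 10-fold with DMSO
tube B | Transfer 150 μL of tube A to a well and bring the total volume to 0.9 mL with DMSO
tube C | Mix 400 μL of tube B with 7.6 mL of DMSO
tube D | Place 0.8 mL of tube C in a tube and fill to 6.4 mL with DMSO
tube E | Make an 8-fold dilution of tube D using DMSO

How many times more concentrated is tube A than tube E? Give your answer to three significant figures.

7.68 × 10^3

Step 1: 10-fold → factor 10
Step 2: 150 μL brought to 0.9 mL → factor 900/150 = 6
Step 3: 400 μL + 7.6 mL = 8000 μL total → factor 8000/400 = 20
Step 4: 0.8 mL brought to 6.4 mL → factor 6.4/0.8 = 8
Step 5: 8-fold → factor 8
Dilution factor to tube A = 10; to tube E = 76800
[tube A]/[tube E] = (factor to tube E)/(factor to tube A) = 76800/10 = 7.68 × 10^3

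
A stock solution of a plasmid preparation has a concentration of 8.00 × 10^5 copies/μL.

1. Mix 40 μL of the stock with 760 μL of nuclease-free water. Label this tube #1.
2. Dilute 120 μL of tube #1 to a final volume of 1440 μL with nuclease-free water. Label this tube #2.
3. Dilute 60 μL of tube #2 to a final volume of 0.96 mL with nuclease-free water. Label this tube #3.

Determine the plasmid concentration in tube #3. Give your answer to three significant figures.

Step 1: 40 μL + 760 μL = 800 μL total → factor 800/40 = 20
Step 2: 120 μL brought to 1440 μL → factor 1440/120 = 12
Step 3: 60 μL brought to 0.96 mL → factor 960/60 = 16
Overall dilution factor = 20 × 12 × 16 = 3840
Final = 8.00 × 10^5 copies/μL / 3840 = 208 copies/μL

208 copies/μL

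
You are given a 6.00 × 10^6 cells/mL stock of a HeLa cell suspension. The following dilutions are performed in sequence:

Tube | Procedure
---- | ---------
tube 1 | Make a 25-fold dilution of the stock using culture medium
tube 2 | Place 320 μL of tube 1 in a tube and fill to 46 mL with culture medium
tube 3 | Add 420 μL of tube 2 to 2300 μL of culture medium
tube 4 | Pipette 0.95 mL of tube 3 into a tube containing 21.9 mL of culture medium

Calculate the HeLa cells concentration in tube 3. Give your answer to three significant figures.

Step 1: 25-fold → factor 25
Step 2: 320 μL brought to 46 mL → factor 46000/320 = 143.75
Step 3: 420 μL + 2300 μL = 2720 μL total → factor 2720/420 = 6.4762
Dilution factor through tube 3 = 25 × 143.75 × 6.4762 = 23274
[tube 3] = 6.00 × 10^6 cells/mL / 23274 = 258 cells/mL

258 cells/mL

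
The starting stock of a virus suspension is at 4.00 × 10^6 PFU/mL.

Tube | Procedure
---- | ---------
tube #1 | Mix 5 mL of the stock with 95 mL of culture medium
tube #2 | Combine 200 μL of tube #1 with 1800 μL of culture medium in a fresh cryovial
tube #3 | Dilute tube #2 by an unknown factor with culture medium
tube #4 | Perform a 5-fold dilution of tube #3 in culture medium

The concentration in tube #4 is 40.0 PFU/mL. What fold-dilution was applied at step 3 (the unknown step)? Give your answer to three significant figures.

Step 1: 5 mL + 95 mL = 100 mL total → factor 100/5 = 20
Step 2: 200 μL + 1800 μL = 2000 μL total → factor 2000/200 = 10
Step 3: unknown factor x
Step 4: 5-fold → factor 5
Product of known-step factors = 1000
Overall factor = 4.00 × 10^6 PFU/mL / (40.0 PFU/mL) = 1 × 10^5
x = 1 × 10^5 / 1000 = 100

100-fold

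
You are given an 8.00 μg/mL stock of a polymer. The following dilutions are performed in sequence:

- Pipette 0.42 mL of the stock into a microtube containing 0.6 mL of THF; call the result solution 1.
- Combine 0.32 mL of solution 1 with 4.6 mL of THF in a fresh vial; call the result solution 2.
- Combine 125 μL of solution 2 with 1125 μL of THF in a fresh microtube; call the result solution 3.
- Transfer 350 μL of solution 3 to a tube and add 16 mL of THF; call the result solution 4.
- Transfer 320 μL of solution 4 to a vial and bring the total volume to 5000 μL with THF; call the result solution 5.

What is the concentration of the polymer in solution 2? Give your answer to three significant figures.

Step 1: 0.42 mL + 0.6 mL = 1.02 mL total → factor 1.02/0.42 = 2.4286
Step 2: 0.32 mL + 4.6 mL = 4.92 mL total → factor 4.92/0.32 = 15.375
Dilution factor through solution 2 = 2.4286 × 15.375 = 37.339
[solution 2] = 8.00 μg/mL / 37.339 = 0.214 μg/mL

0.214 μg/mL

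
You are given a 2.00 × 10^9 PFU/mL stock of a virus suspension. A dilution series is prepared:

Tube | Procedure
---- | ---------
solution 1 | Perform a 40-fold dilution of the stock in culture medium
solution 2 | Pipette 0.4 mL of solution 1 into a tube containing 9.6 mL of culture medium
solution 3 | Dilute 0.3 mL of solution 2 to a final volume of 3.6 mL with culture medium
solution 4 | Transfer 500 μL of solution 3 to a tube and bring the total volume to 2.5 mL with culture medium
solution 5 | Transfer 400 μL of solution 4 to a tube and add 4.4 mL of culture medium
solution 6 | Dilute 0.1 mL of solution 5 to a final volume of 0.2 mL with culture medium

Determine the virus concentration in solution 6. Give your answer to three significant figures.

1.39 × 10^3 PFU/mL

Step 1: 40-fold → factor 40
Step 2: 0.4 mL + 9.6 mL = 10 mL total → factor 10/0.4 = 25
Step 3: 0.3 mL brought to 3.6 mL → factor 3.6/0.3 = 12
Step 4: 500 μL brought to 2.5 mL → factor 2500/500 = 5
Step 5: 400 μL + 4.4 mL = 4800 μL total → factor 4800/400 = 12
Step 6: 0.1 mL brought to 0.2 mL → factor 0.2/0.1 = 2
Overall dilution factor = 40 × 25 × 12 × 5 × 12 × 2 = 1.44 × 10^6
Final = 2.00 × 10^9 PFU/mL / 1.44 × 10^6 = 1.39 × 10^3 PFU/mL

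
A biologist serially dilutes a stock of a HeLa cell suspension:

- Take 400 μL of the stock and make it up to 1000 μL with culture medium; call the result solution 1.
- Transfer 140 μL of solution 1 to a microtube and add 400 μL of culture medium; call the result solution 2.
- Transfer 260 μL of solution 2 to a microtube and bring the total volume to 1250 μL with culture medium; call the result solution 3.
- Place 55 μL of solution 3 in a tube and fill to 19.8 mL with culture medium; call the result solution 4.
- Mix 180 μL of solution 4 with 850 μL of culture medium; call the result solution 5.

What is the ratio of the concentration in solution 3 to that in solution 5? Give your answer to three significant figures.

Step 1: 400 μL brought to 1000 μL → factor 1000/400 = 2.5
Step 2: 140 μL + 400 μL = 540 μL total → factor 540/140 = 3.8571
Step 3: 260 μL brought to 1250 μL → factor 1250/260 = 4.8077
Step 4: 55 μL brought to 19.8 mL → factor 19800/55 = 360
Step 5: 180 μL + 850 μL = 1030 μL total → factor 1030/180 = 5.7222
Dilution factor to solution 3 = 46.36; to solution 5 = 95501
[solution 3]/[solution 5] = (factor to solution 5)/(factor to solution 3) = 95501/46.36 = 2.06 × 10^3

2.06 × 10^3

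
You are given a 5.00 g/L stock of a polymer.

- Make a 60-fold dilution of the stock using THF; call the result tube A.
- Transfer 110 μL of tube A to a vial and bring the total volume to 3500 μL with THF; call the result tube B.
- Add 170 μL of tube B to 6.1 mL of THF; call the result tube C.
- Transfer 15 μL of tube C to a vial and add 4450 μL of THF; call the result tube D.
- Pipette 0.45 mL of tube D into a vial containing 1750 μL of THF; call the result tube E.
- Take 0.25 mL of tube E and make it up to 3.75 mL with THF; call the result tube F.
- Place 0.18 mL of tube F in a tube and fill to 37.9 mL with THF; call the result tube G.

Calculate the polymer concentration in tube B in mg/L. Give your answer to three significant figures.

Step 1: 60-fold → factor 60
Step 2: 110 μL brought to 3500 μL → factor 3500/110 = 31.818
Dilution factor through tube B = 60 × 31.818 = 1909.1
[tube B] = 5.00 g/L / 1909.1 = 0.002619 g/L = 2.62 mg/L

2.62 mg/L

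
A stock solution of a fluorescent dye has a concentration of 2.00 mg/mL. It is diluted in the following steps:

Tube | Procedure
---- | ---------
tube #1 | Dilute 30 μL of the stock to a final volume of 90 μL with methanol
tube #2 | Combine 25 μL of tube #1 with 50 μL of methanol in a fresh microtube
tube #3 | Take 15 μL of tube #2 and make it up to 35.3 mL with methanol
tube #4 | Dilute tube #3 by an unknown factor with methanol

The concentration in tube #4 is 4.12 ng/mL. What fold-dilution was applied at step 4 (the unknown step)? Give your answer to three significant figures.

Step 1: 30 μL brought to 90 μL → factor 90/30 = 3
Step 2: 25 μL + 50 μL = 75 μL total → factor 75/25 = 3
Step 3: 15 μL brought to 35.3 mL → factor 35300/15 = 2353.3
Step 4: unknown factor x
Product of known-step factors = 21180
Overall factor = 2.00 mg/mL / (4.12 ng/mL) = 4.8544 × 10^5
x = 4.8544 × 10^5 / 21180 = 22.9

22.9-fold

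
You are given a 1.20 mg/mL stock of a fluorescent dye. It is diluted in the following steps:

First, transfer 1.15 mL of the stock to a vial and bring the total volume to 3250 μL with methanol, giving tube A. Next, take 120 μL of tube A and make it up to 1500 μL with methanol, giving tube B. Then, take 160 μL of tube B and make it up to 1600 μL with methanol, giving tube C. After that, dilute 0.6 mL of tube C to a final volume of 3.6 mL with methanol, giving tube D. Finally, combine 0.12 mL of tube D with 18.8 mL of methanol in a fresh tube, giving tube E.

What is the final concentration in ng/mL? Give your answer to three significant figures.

3.59 ng/mL

Step 1: 1.15 mL brought to 3250 μL → factor 3.25/1.15 = 2.8261
Step 2: 120 μL brought to 1500 μL → factor 1500/120 = 12.5
Step 3: 160 μL brought to 1600 μL → factor 1600/160 = 10
Step 4: 0.6 mL brought to 3.6 mL → factor 3.6/0.6 = 6
Step 5: 0.12 mL + 18.8 mL = 18.92 mL total → factor 18.92/0.12 = 157.67
Overall dilution factor = 2.8261 × 12.5 × 10 × 6 × 157.67 = 3.3418 × 10^5
Final = 1.20 mg/mL / 3.3418 × 10^5 = 3.591 × 10^-6 mg/mL = 3.59 ng/mL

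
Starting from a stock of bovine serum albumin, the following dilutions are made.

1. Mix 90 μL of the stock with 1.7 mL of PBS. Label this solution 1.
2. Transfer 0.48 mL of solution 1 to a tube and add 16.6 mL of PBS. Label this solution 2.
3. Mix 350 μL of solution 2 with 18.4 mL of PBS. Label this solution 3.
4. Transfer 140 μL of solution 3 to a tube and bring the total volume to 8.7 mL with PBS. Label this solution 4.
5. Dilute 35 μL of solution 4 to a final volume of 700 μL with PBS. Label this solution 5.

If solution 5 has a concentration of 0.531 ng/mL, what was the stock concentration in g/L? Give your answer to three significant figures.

25.0 g/L

Step 1: 90 μL + 1.7 mL = 1790 μL total → factor 1790/90 = 19.889
Step 2: 0.48 mL + 16.6 mL = 17.08 mL total → factor 17.08/0.48 = 35.583
Step 3: 350 μL + 18.4 mL = 18750 μL total → factor 18750/350 = 53.571
Step 4: 140 μL brought to 8.7 mL → factor 8700/140 = 62.143
Step 5: 35 μL brought to 700 μL → factor 700/35 = 20
Overall dilution factor = 19.889 × 35.583 × 53.571 × 62.143 × 20 = 4.7121 × 10^7
Stock = 0.531 ng/mL × 4.7121 × 10^7 = 2.502 × 10^7 ng/mL = 25.0 g/L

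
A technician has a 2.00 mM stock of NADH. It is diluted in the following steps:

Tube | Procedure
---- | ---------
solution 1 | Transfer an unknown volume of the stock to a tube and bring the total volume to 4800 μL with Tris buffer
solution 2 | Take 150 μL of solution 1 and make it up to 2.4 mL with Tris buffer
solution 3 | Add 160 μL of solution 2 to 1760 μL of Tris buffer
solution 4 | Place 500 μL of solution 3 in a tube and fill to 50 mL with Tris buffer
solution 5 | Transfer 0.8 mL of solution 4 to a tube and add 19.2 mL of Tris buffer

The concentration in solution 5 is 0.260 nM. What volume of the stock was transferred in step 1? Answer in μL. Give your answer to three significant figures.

Step 1: v brought to 4800 μL → factor = 4800 μL/v
Step 2: 150 μL brought to 2.4 mL → factor 2400/150 = 16
Step 3: 160 μL + 1760 μL = 1920 μL total → factor 1920/160 = 12
Step 4: 500 μL brought to 50 mL → factor 50000/500 = 100
Step 5: 0.8 mL + 19.2 mL = 20 mL total → factor 20/0.8 = 25
Product of known-step factors = 4.8 × 10^5
Overall factor = 2.00 mM / (0.260 nM) = 7.6923 × 10^6
Step-1 factor = 7.6923 × 10^6 / 4.8 × 10^5 = 16.026
v = 4800 μL / 16.026 = 300 μL

300 μL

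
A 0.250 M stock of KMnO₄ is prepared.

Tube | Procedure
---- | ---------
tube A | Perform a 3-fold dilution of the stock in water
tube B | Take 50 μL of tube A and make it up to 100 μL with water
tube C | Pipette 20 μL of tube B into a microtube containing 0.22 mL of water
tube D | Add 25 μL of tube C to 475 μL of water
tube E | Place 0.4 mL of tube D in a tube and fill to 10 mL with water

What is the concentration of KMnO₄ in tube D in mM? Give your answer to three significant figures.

Step 1: 3-fold → factor 3
Step 2: 50 μL brought to 100 μL → factor 100/50 = 2
Step 3: 20 μL + 0.22 mL = 240 μL total → factor 240/20 = 12
Step 4: 25 μL + 475 μL = 500 μL total → factor 500/25 = 20
Dilution factor through tube D = 3 × 2 × 12 × 20 = 1440
[tube D] = 0.250 M / 1440 = 0.0001736 M = 0.174 mM

0.174 mM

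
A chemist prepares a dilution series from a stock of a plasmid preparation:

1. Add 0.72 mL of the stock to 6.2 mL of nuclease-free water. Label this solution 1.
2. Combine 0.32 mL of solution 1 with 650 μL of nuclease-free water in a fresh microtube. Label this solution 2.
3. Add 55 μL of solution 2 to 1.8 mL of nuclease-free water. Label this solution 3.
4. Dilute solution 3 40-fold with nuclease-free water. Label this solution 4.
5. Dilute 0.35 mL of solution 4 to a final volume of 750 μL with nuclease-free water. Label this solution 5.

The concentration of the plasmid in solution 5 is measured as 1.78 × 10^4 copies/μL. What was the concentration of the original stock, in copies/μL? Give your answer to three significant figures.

1.50 × 10^9 copies/μL

Step 1: 0.72 mL + 6.2 mL = 6.92 mL total → factor 6.92/0.72 = 9.6111
Step 2: 0.32 mL + 650 μL = 0.97 mL total → factor 0.97/0.32 = 3.0312
Step 3: 55 μL + 1.8 mL = 1855 μL total → factor 1855/55 = 33.727
Step 4: 40-fold → factor 40
Step 5: 0.35 mL brought to 750 μL → factor 0.75/0.35 = 2.1429
Overall dilution factor = 9.6111 × 3.0312 × 33.727 × 40 × 2.1429 = 84223
Stock = 1.78 × 10^4 copies/μL × 84223 = 1.50 × 10^9 copies/μL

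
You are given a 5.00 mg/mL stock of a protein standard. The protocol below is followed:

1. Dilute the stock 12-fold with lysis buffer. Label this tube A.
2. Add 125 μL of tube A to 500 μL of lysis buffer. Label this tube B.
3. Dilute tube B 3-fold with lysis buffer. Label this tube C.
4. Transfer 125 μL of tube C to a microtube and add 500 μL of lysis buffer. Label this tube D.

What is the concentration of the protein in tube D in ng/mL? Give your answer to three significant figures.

5.56 × 10^3 ng/mL

Step 1: 12-fold → factor 12
Step 2: 125 μL + 500 μL = 625 μL total → factor 625/125 = 5
Step 3: 3-fold → factor 3
Step 4: 125 μL + 500 μL = 625 μL total → factor 625/125 = 5
Overall dilution factor = 12 × 5 × 3 × 5 = 900
Final = 5.00 mg/mL / 900 = 0.005556 mg/mL = 5.56 × 10^3 ng/mL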